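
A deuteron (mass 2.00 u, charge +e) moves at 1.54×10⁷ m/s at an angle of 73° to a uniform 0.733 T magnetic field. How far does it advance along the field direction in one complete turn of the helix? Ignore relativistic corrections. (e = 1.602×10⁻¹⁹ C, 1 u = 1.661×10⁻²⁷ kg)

v∥ = v cosθ = 1.54×10⁷·cos73° ≈ 4.503×10⁶ m/s.
T = 2πm/(|q|B) = 2π(3.322×10⁻²⁷)/((1.602×10⁻¹⁹)(0.733)) ≈ 1.778×10⁻⁷ s.
pitch = v∥ T = (4.503×10⁶)(1.778×10⁻⁷) ≈ 0.800 m.

p ≈ 0.800 m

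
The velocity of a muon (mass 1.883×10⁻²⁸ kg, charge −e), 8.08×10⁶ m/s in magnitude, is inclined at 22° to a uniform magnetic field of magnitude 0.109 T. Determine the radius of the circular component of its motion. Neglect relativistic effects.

v⊥ = v sinθ = 8.08×10⁶·sin22° ≈ 3.027×10⁶ m/s.
r = m v⊥/(|q|B) = (1.883×10⁻²⁸)(3.027×10⁶)/((1.602×10⁻¹⁹)(0.109)) ≈ 0.0326 m.

r ≈ 0.0326 m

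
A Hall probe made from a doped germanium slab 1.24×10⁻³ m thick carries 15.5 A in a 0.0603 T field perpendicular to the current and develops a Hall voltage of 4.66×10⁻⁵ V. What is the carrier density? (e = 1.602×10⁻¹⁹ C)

n ≈ 1.01×10²⁶ m⁻³

From V_H = IB/(n e t), n = IB/(V_H e t).
n = (15.5)(0.0603)/((4.66×10⁻⁵)(1.602×10⁻¹⁹)(1.24×10⁻³)) ≈ 1.01×10²⁶ m⁻³.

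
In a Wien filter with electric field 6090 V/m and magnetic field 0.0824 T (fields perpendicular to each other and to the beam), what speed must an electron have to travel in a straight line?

For undeflected motion the electric and magnetic forces balance: qE = qvB.
v = E/B = 6090/0.0824 = 7.39×10⁴ m/s.

v = 7.39×10⁴ m/s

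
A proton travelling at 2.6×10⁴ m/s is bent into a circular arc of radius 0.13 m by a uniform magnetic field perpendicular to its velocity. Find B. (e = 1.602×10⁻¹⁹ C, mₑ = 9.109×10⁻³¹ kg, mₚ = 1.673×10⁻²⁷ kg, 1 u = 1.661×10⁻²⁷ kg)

From |q|vB = mv²/r, B = mv/(|q|r).
B = (1.673×10⁻²⁷)(2.6×10⁴)/((1.602×10⁻¹⁹)(0.13)) ≈ 2.1×10⁻³ T.

B ≈ 2.1×10⁻³ T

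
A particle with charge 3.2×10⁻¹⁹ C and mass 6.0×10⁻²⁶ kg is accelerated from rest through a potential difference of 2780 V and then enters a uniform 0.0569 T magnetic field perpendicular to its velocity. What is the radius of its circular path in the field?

r ≈ 0.567 m

Acceleration: |q|V = ½mv² ⇒ v = √(2|q|V/m) = √(2·3.2×10⁻¹⁹·2780/6.0×10⁻²⁶) ≈ 1.722×10⁵ m/s.
In the field: r = mv/(|q|B) = (6.0×10⁻²⁶)(1.722×10⁵)/((3.2×10⁻¹⁹)(0.0569)) ≈ 0.567 m.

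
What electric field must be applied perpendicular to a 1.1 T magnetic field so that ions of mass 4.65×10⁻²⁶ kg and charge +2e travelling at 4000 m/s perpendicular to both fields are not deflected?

For straight-line motion qE = qvB, so E = vB.
E = 4000 × 1.1 = 4400 V/m.

E = 4400 V/m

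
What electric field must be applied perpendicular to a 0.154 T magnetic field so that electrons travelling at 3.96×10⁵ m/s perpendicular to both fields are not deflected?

For straight-line motion qE = qvB, so E = vB.
E = 3.96×10⁵ × 0.154 = 6.10×10⁴ V/m.

E = 6.10×10⁴ V/m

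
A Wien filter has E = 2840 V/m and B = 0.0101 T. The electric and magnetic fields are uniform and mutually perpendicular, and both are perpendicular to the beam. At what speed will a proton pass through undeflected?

v = 2.81×10⁵ m/s

Straight-line motion ⇒ electric and magnetic forces cancel, so E = vB.
v = E/B = 2840/0.0101 = 2.81×10⁵ m/s.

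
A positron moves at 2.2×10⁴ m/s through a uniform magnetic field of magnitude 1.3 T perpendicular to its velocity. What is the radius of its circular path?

r ≈ 9.6×10⁻⁸ m

The magnetic force provides the centripetal force: |q|vB = mv²/r.
r = mv/(|q|B) = (9.109×10⁻³¹)(2.2×10⁴)/((1.602×10⁻¹⁹)(1.3)) ≈ 9.6×10⁻⁸ m.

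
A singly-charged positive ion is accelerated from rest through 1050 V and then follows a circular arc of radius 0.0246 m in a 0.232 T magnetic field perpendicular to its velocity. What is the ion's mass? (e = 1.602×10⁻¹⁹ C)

Combine |q|V = ½mv² and r = mv/(|q|B): eliminate v to get m = qB²r²/(2V).
m = (1.602×10⁻¹⁹)(0.232)²(0.0246)²/(2·1050) ≈ 2.48×10⁻²⁷ kg.

m ≈ 2.48×10⁻²⁷ kg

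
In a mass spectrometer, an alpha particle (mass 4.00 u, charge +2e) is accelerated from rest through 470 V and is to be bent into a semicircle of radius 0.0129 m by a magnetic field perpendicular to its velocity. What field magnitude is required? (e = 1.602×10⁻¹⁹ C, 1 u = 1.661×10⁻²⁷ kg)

B ≈ 0.342 T

v = √(2|q|V/m) = √(2·3.204×10⁻¹⁹·470/6.644×10⁻²⁷) ≈ 2.129×10⁵ m/s.
B = mv/(|q|r) = (6.644×10⁻²⁷)(2.129×10⁵)/((3.204×10⁻¹⁹)(0.0129)) ≈ 0.342 T.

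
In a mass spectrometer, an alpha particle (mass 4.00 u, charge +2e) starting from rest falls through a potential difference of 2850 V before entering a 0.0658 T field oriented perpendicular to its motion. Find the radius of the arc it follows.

Acceleration: |q|V = ½mv² ⇒ v = √(2|q|V/m) = √(2·3.204×10⁻¹⁹·2850/6.644×10⁻²⁷) ≈ 5.243×10⁵ m/s.
In the field: r = mv/(|q|B) = (6.644×10⁻²⁷)(5.243×10⁵)/((3.204×10⁻¹⁹)(0.0658)) ≈ 0.165 m.

r ≈ 0.165 m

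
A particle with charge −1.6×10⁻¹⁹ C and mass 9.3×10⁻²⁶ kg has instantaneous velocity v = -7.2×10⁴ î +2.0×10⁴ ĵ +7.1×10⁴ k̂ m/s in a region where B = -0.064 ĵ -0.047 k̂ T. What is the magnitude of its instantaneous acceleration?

|a| ≈ 1.16×10¹⁰ m/s²

v×B = (3600, -3380, 4610) N/C.
F = q v×B = (−1.6×10⁻¹⁹ C)·(3600, -3380, 4610) = (-5.77×10⁻¹⁶, 5.41×10⁻¹⁶, -7.37×10⁻¹⁶) N.
|a| = |F|/m = 1.081×10⁻¹⁵/9.3×10⁻²⁶ ≈ 1.16×10¹⁰ m/s².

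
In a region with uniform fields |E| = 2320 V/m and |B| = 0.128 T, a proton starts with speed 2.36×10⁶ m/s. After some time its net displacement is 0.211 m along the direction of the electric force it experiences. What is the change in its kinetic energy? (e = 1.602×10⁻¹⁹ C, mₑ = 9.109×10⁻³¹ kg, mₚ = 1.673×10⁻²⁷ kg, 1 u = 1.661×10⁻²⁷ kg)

The magnetic force is always ⟂ v and does no work; only the electric force changes KE.
ΔKE = F_E · d = |q|E d = (1.602×10⁻¹⁹)(2320)(0.211) ≈ 7.84×10⁻¹⁷ J.

ΔKE ≈ 7.84×10⁻¹⁷ J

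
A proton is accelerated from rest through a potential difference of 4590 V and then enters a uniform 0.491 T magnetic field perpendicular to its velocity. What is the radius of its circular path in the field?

r ≈ 0.0199 m

Acceleration: |q|V = ½mv² ⇒ v = √(2|q|V/m) = √(2·1.602×10⁻¹⁹·4590/1.673×10⁻²⁷) ≈ 9.376×10⁵ m/s.
In the field: r = mv/(|q|B) = (1.673×10⁻²⁷)(9.376×10⁵)/((1.602×10⁻¹⁹)(0.491)) ≈ 0.0199 m.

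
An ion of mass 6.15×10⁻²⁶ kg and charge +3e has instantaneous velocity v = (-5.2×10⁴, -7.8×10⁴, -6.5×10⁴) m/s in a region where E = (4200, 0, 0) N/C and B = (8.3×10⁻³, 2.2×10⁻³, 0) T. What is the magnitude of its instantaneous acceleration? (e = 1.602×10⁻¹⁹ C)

v×B = (143, -540, 533) N/C.
E + v×B = (4340, -540, 533) N/C.
F = q(E + v×B) = (4.806×10⁻¹⁹ C)·(4340, -540, 533) = (2.09×10⁻¹⁵, -2.59×10⁻¹⁶, 2.56×10⁻¹⁶) N.
|a| = |F|/m = 2.119×10⁻¹⁵/6.15×10⁻²⁶ ≈ 3.45×10¹⁰ m/s².

|a| ≈ 3.45×10¹⁰ m/s²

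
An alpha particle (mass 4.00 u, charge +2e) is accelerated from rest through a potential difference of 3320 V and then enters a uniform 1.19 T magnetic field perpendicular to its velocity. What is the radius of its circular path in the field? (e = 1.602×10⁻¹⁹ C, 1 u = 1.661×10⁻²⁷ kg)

r ≈ 9.86×10⁻³ m

Acceleration: |q|V = ½mv² ⇒ v = √(2|q|V/m) = √(2·3.204×10⁻¹⁹·3320/6.644×10⁻²⁷) ≈ 5.659×10⁵ m/s.
In the field: r = mv/(|q|B) = (6.644×10⁻²⁷)(5.659×10⁵)/((3.204×10⁻¹⁹)(1.19)) ≈ 9.86×10⁻³ m.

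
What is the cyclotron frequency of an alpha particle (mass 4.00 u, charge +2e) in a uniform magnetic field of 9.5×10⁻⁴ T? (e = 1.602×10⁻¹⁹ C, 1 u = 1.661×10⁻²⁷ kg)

f = |q|B/(2πm).
f = (3.204×10⁻¹⁹)(9.5×10⁻⁴)/(2π·6.644×10⁻²⁷) ≈ 7300 Hz.

f ≈ 7300 Hz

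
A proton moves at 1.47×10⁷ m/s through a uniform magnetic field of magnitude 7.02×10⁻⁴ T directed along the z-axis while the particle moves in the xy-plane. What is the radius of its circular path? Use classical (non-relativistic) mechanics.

r ≈ 219 m

The magnetic force provides the centripetal force: |q|vB = mv²/r.
r = mv/(|q|B) = (1.673×10⁻²⁷)(1.47×10⁷)/((1.602×10⁻¹⁹)(7.02×10⁻⁴)) ≈ 219 m.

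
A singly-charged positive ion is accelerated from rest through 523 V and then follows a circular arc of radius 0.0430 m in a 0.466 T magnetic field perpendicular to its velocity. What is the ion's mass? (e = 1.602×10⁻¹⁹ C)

m ≈ 6.15×10⁻²⁶ kg

Combine |q|V = ½mv² and r = mv/(|q|B): eliminate v to get m = qB²r²/(2V).
m = (1.602×10⁻¹⁹)(0.466)²(0.0430)²/(2·523) ≈ 6.15×10⁻²⁶ kg.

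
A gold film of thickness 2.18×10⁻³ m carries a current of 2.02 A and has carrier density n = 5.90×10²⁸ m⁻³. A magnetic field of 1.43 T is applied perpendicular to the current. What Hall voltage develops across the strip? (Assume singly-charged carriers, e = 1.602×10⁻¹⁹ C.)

V_H = IB/(n e t).
V_H = (2.02)(1.43)/((5.90×10²⁸)(1.602×10⁻¹⁹)(2.18×10⁻³)) ≈ 1.40×10⁻⁷ V.

V_H ≈ 1.40×10⁻⁷ V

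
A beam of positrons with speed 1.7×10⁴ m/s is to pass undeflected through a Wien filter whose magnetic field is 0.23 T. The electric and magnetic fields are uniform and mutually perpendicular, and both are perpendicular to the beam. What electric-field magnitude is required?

E = 3900 V/m

For straight-line motion qE = qvB, so E = vB.
E = 1.7×10⁴ × 0.23 = 3900 V/m.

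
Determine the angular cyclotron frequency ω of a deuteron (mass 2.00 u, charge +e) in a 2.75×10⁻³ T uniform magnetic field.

ω = |q|B/m.
ω = (1.602×10⁻¹⁹)(2.75×10⁻³)/3.322×10⁻²⁷ ≈ 1.33×10⁵ rad/s.

ω ≈ 1.33×10⁵ rad/s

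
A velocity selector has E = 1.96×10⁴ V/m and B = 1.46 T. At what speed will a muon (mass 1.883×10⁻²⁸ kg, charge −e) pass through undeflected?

Zero net Lorentz force requires |qE| = |q v×B|, i.e. E = vB.
v = E/B = 1.96×10⁴/1.46 = 1.34×10⁴ m/s.
The result is independent of the particle's charge and mass.

v = 1.34×10⁴ m/s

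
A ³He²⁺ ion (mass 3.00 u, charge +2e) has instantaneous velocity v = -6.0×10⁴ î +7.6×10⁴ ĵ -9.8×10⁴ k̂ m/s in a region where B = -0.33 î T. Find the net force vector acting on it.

F ≈ (0, 1.04×10⁻¹⁴, 8.04×10⁻¹⁵) N

v×B = (0, 3.23×10⁴, 2.51×10⁴) N/C.
F = q v×B = (3.204×10⁻¹⁹ C)·(0, 3.23×10⁴, 2.51×10⁴) = (0, 1.04×10⁻¹⁴, 8.04×10⁻¹⁵) N.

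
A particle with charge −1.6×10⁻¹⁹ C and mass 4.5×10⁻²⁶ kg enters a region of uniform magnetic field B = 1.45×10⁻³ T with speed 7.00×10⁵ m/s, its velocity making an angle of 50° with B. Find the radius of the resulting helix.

r ≈ 104 m

v⊥ = v sinθ = 7.00×10⁵·sin50° ≈ 5.362×10⁵ m/s.
r = m v⊥/(|q|B) = (4.5×10⁻²⁶)(5.362×10⁵)/((1.6×10⁻¹⁹)(1.45×10⁻³)) ≈ 104 m.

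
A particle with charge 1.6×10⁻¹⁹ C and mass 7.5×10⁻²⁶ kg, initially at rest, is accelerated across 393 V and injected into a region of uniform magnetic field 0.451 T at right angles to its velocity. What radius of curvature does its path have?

Acceleration: |q|V = ½mv² ⇒ v = √(2|q|V/m) = √(2·1.6×10⁻¹⁹·393/7.5×10⁻²⁶) ≈ 4.095×10⁴ m/s.
In the field: r = mv/(|q|B) = (7.5×10⁻²⁶)(4.095×10⁴)/((1.6×10⁻¹⁹)(0.451)) ≈ 0.0426 m.

r ≈ 0.0426 m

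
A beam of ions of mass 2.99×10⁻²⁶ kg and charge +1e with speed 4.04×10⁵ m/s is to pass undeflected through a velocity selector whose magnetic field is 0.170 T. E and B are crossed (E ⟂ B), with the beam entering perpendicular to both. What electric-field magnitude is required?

For straight-line motion qE = qvB, so E = vB.
E = 4.04×10⁵ × 0.170 = 6.87×10⁴ V/m.

E = 6.87×10⁴ V/m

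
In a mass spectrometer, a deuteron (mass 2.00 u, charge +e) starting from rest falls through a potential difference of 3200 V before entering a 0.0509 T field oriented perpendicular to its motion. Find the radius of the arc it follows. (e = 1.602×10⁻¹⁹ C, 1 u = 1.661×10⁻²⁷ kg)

Acceleration: |q|V = ½mv² ⇒ v = √(2|q|V/m) = √(2·1.602×10⁻¹⁹·3200/3.322×10⁻²⁷) ≈ 5.555×10⁵ m/s.
In the field: r = mv/(|q|B) = (3.322×10⁻²⁷)(5.555×10⁵)/((1.602×10⁻¹⁹)(0.0509)) ≈ 0.226 m.

r ≈ 0.226 m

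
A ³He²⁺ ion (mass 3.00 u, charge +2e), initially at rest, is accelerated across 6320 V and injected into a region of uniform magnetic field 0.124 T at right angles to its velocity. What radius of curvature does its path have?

Acceleration: |q|V = ½mv² ⇒ v = √(2|q|V/m) = √(2·3.204×10⁻¹⁹·6320/4.983×10⁻²⁷) ≈ 9.015×10⁵ m/s.
In the field: r = mv/(|q|B) = (4.983×10⁻²⁷)(9.015×10⁵)/((3.204×10⁻¹⁹)(0.124)) ≈ 0.113 m.

r ≈ 0.113 m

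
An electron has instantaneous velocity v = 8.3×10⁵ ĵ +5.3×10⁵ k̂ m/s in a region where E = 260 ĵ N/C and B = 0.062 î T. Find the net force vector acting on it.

F ≈ (0, -5.31×10⁻¹⁵, 8.24×10⁻¹⁵) N

v×B = (0, 3.29×10⁴, -5.15×10⁴) N/C.
E + v×B = (0, 3.31×10⁴, -5.15×10⁴) N/C.
F = q(E + v×B) = (−1.602×10⁻¹⁹ C)·(0, 3.31×10⁴, -5.15×10⁴) = (0, -5.31×10⁻¹⁵, 8.24×10⁻¹⁵) N.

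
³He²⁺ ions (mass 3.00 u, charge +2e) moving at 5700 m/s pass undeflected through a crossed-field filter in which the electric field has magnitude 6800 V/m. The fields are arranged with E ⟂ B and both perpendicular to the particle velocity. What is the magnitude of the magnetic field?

Balance of forces in the selector: qE = qvB ⇒ B = E/v.
B = 6800/5700 = 1.2 T.

B = 1.2 T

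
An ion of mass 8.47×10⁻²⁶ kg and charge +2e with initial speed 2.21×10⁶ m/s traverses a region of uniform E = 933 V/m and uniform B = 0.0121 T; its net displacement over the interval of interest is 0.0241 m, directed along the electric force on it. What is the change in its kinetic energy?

ΔKE ≈ 7.20×10⁻¹⁸ J

The magnetic force is always ⟂ v and does no work; only the electric force changes KE.
ΔKE = F_E · d = |q|E d = (3.204×10⁻¹⁹)(933)(0.0241) ≈ 7.20×10⁻¹⁸ J.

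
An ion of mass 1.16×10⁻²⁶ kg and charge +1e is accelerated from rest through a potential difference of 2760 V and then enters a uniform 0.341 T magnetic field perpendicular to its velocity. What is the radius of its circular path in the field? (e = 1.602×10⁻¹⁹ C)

r ≈ 0.0586 m

Acceleration: |q|V = ½mv² ⇒ v = √(2|q|V/m) = √(2·1.602×10⁻¹⁹·2760/1.16×10⁻²⁶) ≈ 2.761×10⁵ m/s.
In the field: r = mv/(|q|B) = (1.16×10⁻²⁶)(2.761×10⁵)/((1.602×10⁻¹⁹)(0.341)) ≈ 0.0586 m.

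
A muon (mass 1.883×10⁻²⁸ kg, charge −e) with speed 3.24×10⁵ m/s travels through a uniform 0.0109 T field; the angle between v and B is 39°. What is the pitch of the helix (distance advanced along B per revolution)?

v∥ = v cosθ = 3.24×10⁵·cos39° ≈ 2.518×10⁵ m/s.
T = 2πm/(|q|B) = 2π(1.883×10⁻²⁸)/((1.602×10⁻¹⁹)(0.0109)) ≈ 6.775×10⁻⁷ s.
pitch = v∥ T = (2.518×10⁵)(6.775×10⁻⁷) ≈ 0.171 m.

p ≈ 0.171 m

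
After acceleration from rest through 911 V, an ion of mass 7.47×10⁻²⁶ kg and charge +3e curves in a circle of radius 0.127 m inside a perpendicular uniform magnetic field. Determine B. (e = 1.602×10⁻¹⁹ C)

B ≈ 0.133 T

v = √(2|q|V/m) = √(2·4.806×10⁻¹⁹·911/7.47×10⁻²⁶) ≈ 1.083×10⁵ m/s.
B = mv/(|q|r) = (7.47×10⁻²⁶)(1.083×10⁵)/((4.806×10⁻¹⁹)(0.127)) ≈ 0.133 T.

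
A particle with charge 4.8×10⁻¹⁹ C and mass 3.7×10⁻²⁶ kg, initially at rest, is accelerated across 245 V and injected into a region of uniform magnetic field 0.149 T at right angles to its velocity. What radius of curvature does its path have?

Acceleration: |q|V = ½mv² ⇒ v = √(2|q|V/m) = √(2·4.8×10⁻¹⁹·245/3.7×10⁻²⁶) ≈ 7.973×10⁴ m/s.
In the field: r = mv/(|q|B) = (3.7×10⁻²⁶)(7.973×10⁴)/((4.8×10⁻¹⁹)(0.149)) ≈ 0.0412 m.

r ≈ 0.0412 m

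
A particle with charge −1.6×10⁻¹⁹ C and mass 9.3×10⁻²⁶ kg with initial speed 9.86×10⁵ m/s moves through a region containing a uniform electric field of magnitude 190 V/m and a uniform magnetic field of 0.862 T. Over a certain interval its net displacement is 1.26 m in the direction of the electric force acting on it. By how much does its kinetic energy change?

ΔKE ≈ 3.83×10⁻¹⁷ J

The magnetic force is always ⟂ v and does no work; only the electric force changes KE.
ΔKE = F_E · d = |q|E d = (1.6×10⁻¹⁹)(190)(1.26) ≈ 3.83×10⁻¹⁷ J.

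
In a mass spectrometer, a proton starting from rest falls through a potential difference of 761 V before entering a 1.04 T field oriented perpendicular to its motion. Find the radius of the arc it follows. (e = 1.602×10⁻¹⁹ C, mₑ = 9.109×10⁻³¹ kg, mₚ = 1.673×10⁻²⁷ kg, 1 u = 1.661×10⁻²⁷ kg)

r ≈ 3.83×10⁻³ m

Acceleration: |q|V = ½mv² ⇒ v = √(2|q|V/m) = √(2·1.602×10⁻¹⁹·761/1.673×10⁻²⁷) ≈ 3.818×10⁵ m/s.
In the field: r = mv/(|q|B) = (1.673×10⁻²⁷)(3.818×10⁵)/((1.602×10⁻¹⁹)(1.04)) ≈ 3.83×10⁻³ m.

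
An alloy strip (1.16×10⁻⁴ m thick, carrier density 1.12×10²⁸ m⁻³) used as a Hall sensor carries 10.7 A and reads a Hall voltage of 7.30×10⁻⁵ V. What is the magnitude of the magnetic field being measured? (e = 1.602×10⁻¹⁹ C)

From V_H = IB/(n e t), B = V_H n e t / I.
B = (7.30×10⁻⁵)(1.12×10²⁸)(1.602×10⁻¹⁹)(1.16×10⁻⁴)/10.7 ≈ 1.42 T.

B ≈ 1.42 T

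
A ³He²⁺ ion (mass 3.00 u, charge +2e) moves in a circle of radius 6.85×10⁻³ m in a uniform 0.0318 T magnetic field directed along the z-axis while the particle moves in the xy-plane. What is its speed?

v ≈ 1.40×10⁴ m/s

From |q|vB = mv²/r, v = |q|Br/m.
v = (3.204×10⁻¹⁹)(0.0318)(6.85×10⁻³)/4.983×10⁻²⁷ ≈ 1.40×10⁴ m/s.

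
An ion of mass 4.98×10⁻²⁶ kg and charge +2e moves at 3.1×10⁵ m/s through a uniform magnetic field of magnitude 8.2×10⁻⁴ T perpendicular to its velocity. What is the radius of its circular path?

The magnetic force provides the centripetal force: |q|vB = mv²/r.
r = mv/(|q|B) = (4.98×10⁻²⁶)(3.1×10⁵)/((3.204×10⁻¹⁹)(8.2×10⁻⁴)) ≈ 59 m.

r ≈ 59 m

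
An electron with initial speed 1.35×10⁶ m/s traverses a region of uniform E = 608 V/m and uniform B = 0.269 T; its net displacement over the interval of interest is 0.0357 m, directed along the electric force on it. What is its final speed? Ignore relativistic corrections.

B does no work; ΔKE = |q|E d.
½mv_f² = ½mv₀² + |q|Ed = ½(9.109×10⁻³¹)(1.35×10⁶)² + (1.602×10⁻¹⁹)(608)(0.0357) ≈ 8.301×10⁻¹⁹ J + 3.477×10⁻¹⁸ J ≈ 4.307×10⁻¹⁸ J.
v_f = √(2·4.307×10⁻¹⁸/9.109×10⁻³¹) ≈ 3.08×10⁶ m/s.

v_f ≈ 3.08×10⁶ m/s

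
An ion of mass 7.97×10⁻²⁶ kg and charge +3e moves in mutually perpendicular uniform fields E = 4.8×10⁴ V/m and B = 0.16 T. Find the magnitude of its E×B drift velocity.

The E×B drift speed is v_d = E/B.
v_d = 4.8×10⁴/0.16 = 3.0×10⁵ m/s.

v_d ≈ 3.0×10⁵ m/s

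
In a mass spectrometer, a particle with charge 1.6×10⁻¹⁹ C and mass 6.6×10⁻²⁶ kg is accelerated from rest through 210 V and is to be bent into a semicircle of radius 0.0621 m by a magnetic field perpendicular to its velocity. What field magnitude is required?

v = √(2|q|V/m) = √(2·1.6×10⁻¹⁹·210/6.6×10⁻²⁶) ≈ 3.191×10⁴ m/s.
B = mv/(|q|r) = (6.6×10⁻²⁶)(3.191×10⁴)/((1.6×10⁻¹⁹)(0.0621)) ≈ 0.212 T.

B ≈ 0.212 T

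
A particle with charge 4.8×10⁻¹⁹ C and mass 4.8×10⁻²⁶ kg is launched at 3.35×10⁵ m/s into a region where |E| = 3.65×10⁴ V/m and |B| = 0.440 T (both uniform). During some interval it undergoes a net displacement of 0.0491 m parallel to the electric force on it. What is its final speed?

v_f ≈ 3.85×10⁵ m/s

B does no work; ΔKE = |q|E d.
½mv_f² = ½mv₀² + |q|Ed = ½(4.8×10⁻²⁶)(3.35×10⁵)² + (4.8×10⁻¹⁹)(3.65×10⁴)(0.0491) ≈ 2.693×10⁻¹⁵ J + 8.602×10⁻¹⁶ J ≈ 3.554×10⁻¹⁵ J.
v_f = √(2·3.554×10⁻¹⁵/4.8×10⁻²⁶) ≈ 3.85×10⁵ m/s.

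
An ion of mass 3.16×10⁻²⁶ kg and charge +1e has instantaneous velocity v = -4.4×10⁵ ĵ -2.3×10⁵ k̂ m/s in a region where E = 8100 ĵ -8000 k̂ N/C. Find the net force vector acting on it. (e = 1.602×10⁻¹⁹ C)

Only an electric field acts, so F = qE = (1.602×10⁻¹⁹ C)·(0, 8100, -8000) = (0, 1.30×10⁻¹⁵, -1.28×10⁻¹⁵) N.

F ≈ (0, 1.30×10⁻¹⁵, -1.28×10⁻¹⁵) N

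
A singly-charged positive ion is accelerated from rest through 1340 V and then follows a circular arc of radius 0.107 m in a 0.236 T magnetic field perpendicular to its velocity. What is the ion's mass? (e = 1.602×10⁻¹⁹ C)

m ≈ 3.81×10⁻²⁶ kg

Combine |q|V = ½mv² and r = mv/(|q|B): eliminate v to get m = qB²r²/(2V).
m = (1.602×10⁻¹⁹)(0.236)²(0.107)²/(2·1340) ≈ 3.81×10⁻²⁶ kg.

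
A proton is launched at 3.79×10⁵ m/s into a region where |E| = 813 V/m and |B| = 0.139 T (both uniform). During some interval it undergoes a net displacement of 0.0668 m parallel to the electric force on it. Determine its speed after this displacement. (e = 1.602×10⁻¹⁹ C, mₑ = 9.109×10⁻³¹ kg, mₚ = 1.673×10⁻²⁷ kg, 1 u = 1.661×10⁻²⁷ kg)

B does no work; ΔKE = |q|E d.
½mv_f² = ½mv₀² + |q|Ed = ½(1.673×10⁻²⁷)(3.79×10⁵)² + (1.602×10⁻¹⁹)(813)(0.0668) ≈ 1.202×10⁻¹⁶ J + 8.700×10⁻¹⁸ J ≈ 1.289×10⁻¹⁶ J.
v_f = √(2·1.289×10⁻¹⁶/1.673×10⁻²⁷) ≈ 3.92×10⁵ m/s.

v_f ≈ 3.92×10⁵ m/s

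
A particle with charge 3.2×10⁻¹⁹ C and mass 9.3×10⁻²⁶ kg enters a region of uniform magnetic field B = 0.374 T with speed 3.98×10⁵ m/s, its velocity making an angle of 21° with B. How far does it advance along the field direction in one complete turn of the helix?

p ≈ 1.81 m

v∥ = v cosθ = 3.98×10⁵·cos21° ≈ 3.716×10⁵ m/s.
T = 2πm/(|q|B) = 2π(9.3×10⁻²⁶)/((3.2×10⁻¹⁹)(0.374)) ≈ 4.882×10⁻⁶ s.
pitch = v∥ T = (3.716×10⁵)(4.882×10⁻⁶) ≈ 1.81 m.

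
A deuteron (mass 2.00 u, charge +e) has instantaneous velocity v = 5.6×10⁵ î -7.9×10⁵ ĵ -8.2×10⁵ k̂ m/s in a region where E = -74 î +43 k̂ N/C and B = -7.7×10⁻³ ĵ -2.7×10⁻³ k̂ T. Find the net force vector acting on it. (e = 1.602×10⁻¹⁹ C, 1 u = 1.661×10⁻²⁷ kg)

v×B = (-4180, 1510, -4310) N/C.
E + v×B = (-4260, 1510, -4270) N/C.
F = q(E + v×B) = (1.602×10⁻¹⁹ C)·(-4260, 1510, -4270) = (-6.82×10⁻¹⁶, 2.42×10⁻¹⁶, -6.84×10⁻¹⁶) N.

F ≈ (-6.82×10⁻¹⁶, 2.42×10⁻¹⁶, -6.84×10⁻¹⁶) N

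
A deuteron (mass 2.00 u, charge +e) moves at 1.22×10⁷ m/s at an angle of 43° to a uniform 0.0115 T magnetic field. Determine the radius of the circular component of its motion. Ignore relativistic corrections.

r ≈ 15.0 m

v⊥ = v sinθ = 1.22×10⁷·sin43° ≈ 8.320×10⁶ m/s.
r = m v⊥/(|q|B) = (3.322×10⁻²⁷)(8.320×10⁶)/((1.602×10⁻¹⁹)(0.0115)) ≈ 15.0 m.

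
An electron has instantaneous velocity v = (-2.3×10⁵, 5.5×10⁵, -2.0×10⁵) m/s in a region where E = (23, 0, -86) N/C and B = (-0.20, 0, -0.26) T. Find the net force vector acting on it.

v×B = (-1.43×10⁵, -1.98×10⁴, 1.10×10⁵) N/C.
E + v×B = (-1.43×10⁵, -1.98×10⁴, 1.10×10⁵) N/C.
F = q(E + v×B) = (−1.602×10⁻¹⁹ C)·(-1.43×10⁵, -1.98×10⁴, 1.10×10⁵) = (2.29×10⁻¹⁴, 3.17×10⁻¹⁵, -1.76×10⁻¹⁴) N.

F ≈ (2.29×10⁻¹⁴, 3.17×10⁻¹⁵, -1.76×10⁻¹⁴) N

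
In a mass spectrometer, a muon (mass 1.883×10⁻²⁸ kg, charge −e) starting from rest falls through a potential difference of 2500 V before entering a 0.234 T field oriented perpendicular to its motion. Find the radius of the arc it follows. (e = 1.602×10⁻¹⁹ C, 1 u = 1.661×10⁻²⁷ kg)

r ≈ 0.0104 m

Acceleration: |q|V = ½mv² ⇒ v = √(2|q|V/m) = √(2·1.602×10⁻¹⁹·2500/1.883×10⁻²⁸) ≈ 2.062×10⁶ m/s.
In the field: r = mv/(|q|B) = (1.883×10⁻²⁸)(2.062×10⁶)/((1.602×10⁻¹⁹)(0.234)) ≈ 0.0104 m.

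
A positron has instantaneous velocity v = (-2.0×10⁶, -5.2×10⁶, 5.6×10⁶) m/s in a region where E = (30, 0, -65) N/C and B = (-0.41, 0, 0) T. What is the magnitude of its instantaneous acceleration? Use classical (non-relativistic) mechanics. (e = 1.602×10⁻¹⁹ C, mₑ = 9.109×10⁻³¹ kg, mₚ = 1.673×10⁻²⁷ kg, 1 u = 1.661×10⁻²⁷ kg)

v×B = (0, -2.30×10⁶, -2.13×10⁶) N/C.
E + v×B = (30.0, -2.30×10⁶, -2.13×10⁶) N/C.
F = q(E + v×B) = (1.602×10⁻¹⁹ C)·(30.0, -2.30×10⁶, -2.13×10⁶) = (4.81×10⁻¹⁸, -3.68×10⁻¹³, -3.42×10⁻¹³) N.
|a| = |F|/m = 5.019×10⁻¹³/9.109×10⁻³¹ ≈ 5.51×10¹⁷ m/s².

|a| ≈ 5.51×10¹⁷ m/s²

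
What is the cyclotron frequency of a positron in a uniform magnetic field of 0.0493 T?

f ≈ 1.38×10⁹ Hz

f = |q|B/(2πm).
f = (1.602×10⁻¹⁹)(0.0493)/(2π·9.109×10⁻³¹) ≈ 1.38×10⁹ Hz.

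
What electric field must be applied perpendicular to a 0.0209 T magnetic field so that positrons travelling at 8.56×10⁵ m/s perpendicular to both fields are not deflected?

For straight-line motion qE = qvB, so E = vB.
E = 8.56×10⁵ × 0.0209 = 1.79×10⁴ V/m.

E = 1.79×10⁴ V/m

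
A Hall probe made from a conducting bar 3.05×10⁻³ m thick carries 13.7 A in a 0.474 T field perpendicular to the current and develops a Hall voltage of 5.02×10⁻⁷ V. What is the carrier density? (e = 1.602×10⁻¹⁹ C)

n ≈ 2.65×10²⁸ m⁻³

From V_H = IB/(n e t), n = IB/(V_H e t).
n = (13.7)(0.474)/((5.02×10⁻⁷)(1.602×10⁻¹⁹)(3.05×10⁻³)) ≈ 2.65×10²⁸ m⁻³.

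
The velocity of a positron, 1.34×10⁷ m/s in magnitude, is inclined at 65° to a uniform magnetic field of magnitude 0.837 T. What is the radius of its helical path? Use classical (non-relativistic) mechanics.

r ≈ 8.25×10⁻⁵ m

v⊥ = v sinθ = 1.34×10⁷·sin65° ≈ 1.214×10⁷ m/s.
r = m v⊥/(|q|B) = (9.109×10⁻³¹)(1.214×10⁷)/((1.602×10⁻¹⁹)(0.837)) ≈ 8.25×10⁻⁵ m.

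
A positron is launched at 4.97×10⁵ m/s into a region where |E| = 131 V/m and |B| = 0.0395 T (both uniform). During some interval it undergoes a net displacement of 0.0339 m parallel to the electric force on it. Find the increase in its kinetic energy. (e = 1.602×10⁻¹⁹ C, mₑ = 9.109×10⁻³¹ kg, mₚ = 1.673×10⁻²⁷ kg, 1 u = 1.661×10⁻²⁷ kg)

The magnetic force is always ⟂ v and does no work; only the electric force changes KE.
ΔKE = F_E · d = |q|E d = (1.602×10⁻¹⁹)(131)(0.0339) ≈ 7.11×10⁻¹⁹ J.

ΔKE ≈ 7.11×10⁻¹⁹ J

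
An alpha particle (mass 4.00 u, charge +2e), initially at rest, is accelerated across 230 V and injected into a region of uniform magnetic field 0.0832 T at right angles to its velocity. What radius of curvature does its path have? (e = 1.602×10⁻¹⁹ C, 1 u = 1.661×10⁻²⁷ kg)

Acceleration: |q|V = ½mv² ⇒ v = √(2|q|V/m) = √(2·3.204×10⁻¹⁹·230/6.644×10⁻²⁷) ≈ 1.489×10⁵ m/s.
In the field: r = mv/(|q|B) = (6.644×10⁻²⁷)(1.489×10⁵)/((3.204×10⁻¹⁹)(0.0832)) ≈ 0.0371 m.

r ≈ 0.0371 m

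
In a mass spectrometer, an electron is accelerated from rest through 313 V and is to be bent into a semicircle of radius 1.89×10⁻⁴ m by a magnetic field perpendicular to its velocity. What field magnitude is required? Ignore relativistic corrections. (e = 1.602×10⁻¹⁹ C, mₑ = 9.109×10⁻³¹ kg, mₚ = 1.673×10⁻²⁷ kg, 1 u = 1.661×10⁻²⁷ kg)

B ≈ 0.316 T

v = √(2|q|V/m) = √(2·1.602×10⁻¹⁹·313/9.109×10⁻³¹) ≈ 1.049×10⁷ m/s.
B = mv/(|q|r) = (9.109×10⁻³¹)(1.049×10⁷)/((1.602×10⁻¹⁹)(1.89×10⁻⁴)) ≈ 0.316 T.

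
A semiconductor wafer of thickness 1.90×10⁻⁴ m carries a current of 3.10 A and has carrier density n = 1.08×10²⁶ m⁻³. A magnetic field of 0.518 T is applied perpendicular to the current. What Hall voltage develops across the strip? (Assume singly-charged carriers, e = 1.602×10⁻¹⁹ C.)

V_H = IB/(n e t).
V_H = (3.10)(0.518)/((1.08×10²⁶)(1.602×10⁻¹⁹)(1.90×10⁻⁴)) ≈ 4.88×10⁻⁴ V.

V_H ≈ 4.88×10⁻⁴ V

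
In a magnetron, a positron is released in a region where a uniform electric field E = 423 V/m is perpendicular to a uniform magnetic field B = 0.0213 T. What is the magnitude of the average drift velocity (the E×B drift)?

In crossed fields the guiding centre drifts at v_d = |E×B|/B² = E/B, independent of charge and mass.
v_d = 423/0.0213 = 1.99×10⁴ m/s.

v_d ≈ 1.99×10⁴ m/s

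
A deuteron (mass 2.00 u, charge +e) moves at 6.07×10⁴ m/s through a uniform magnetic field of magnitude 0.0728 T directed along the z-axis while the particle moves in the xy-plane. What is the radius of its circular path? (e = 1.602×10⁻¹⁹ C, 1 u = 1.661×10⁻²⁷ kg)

r ≈ 0.0173 m

The magnetic force provides the centripetal force: |q|vB = mv²/r.
r = mv/(|q|B) = (3.322×10⁻²⁷)(6.07×10⁴)/((1.602×10⁻¹⁹)(0.0728)) ≈ 0.0173 m.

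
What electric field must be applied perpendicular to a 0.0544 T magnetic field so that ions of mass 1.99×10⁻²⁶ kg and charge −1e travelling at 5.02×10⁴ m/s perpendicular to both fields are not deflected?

For straight-line motion qE = qvB, so E = vB.
E = 5.02×10⁴ × 0.0544 = 2730 V/m.

E = 2730 V/m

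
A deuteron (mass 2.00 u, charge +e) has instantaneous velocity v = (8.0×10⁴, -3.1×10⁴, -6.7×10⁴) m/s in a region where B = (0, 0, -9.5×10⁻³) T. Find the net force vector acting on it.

v×B = (294, 760, 0) N/C.
F = q v×B = (1.602×10⁻¹⁹ C)·(294, 760, 0) = (4.72×10⁻¹⁷, 1.22×10⁻¹⁶, 0) N.

F ≈ (4.72×10⁻¹⁷, 1.22×10⁻¹⁶, 0) N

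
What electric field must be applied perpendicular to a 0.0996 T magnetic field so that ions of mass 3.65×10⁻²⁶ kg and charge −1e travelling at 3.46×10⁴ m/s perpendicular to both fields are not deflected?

For straight-line motion qE = qvB, so E = vB.
E = 3.46×10⁴ × 0.0996 = 3450 V/m.

E = 3450 V/m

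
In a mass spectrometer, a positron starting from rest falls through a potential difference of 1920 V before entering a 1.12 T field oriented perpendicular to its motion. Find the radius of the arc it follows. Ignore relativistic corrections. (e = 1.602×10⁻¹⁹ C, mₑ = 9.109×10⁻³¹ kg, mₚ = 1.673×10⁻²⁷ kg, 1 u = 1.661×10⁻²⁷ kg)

r ≈ 1.32×10⁻⁴ m

Acceleration: |q|V = ½mv² ⇒ v = √(2|q|V/m) = √(2·1.602×10⁻¹⁹·1920/9.109×10⁻³¹) ≈ 2.599×10⁷ m/s.
In the field: r = mv/(|q|B) = (9.109×10⁻³¹)(2.599×10⁷)/((1.602×10⁻¹⁹)(1.12)) ≈ 1.32×10⁻⁴ m.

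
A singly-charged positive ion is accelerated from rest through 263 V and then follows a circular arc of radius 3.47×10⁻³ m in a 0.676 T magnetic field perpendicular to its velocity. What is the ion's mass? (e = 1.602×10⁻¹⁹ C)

Combine |q|V = ½mv² and r = mv/(|q|B): eliminate v to get m = qB²r²/(2V).
m = (1.602×10⁻¹⁹)(0.676)²(3.47×10⁻³)²/(2·263) ≈ 1.68×10⁻²⁷ kg.

m ≈ 1.68×10⁻²⁷ kg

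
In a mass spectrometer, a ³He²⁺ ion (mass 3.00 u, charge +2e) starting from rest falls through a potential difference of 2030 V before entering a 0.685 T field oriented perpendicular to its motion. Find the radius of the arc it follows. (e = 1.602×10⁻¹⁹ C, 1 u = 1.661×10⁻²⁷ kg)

Acceleration: |q|V = ½mv² ⇒ v = √(2|q|V/m) = √(2·3.204×10⁻¹⁹·2030/4.983×10⁻²⁷) ≈ 5.109×10⁵ m/s.
In the field: r = mv/(|q|B) = (4.983×10⁻²⁷)(5.109×10⁵)/((3.204×10⁻¹⁹)(0.685)) ≈ 0.0116 m.

r ≈ 0.0116 m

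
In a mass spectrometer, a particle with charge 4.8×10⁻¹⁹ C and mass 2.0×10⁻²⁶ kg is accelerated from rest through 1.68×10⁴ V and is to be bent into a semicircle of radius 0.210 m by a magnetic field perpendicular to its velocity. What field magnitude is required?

v = √(2|q|V/m) = √(2·4.8×10⁻¹⁹·1.68×10⁴/2.0×10⁻²⁶) ≈ 8.980×10⁵ m/s.
B = mv/(|q|r) = (2.0×10⁻²⁶)(8.980×10⁵)/((4.8×10⁻¹⁹)(0.210)) ≈ 0.178 T.

B ≈ 0.178 T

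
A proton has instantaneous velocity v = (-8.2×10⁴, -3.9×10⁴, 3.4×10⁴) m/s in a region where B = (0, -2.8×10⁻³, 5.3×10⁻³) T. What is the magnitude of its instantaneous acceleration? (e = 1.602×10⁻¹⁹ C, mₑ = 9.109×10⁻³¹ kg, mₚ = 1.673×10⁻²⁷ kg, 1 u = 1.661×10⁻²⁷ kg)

|a| ≈ 4.83×10¹⁰ m/s²

v×B = (-111, 435, 230) N/C.
F = q v×B = (1.602×10⁻¹⁹ C)·(-111, 435, 230) = (-1.79×10⁻¹⁷, 6.96×10⁻¹⁷, 3.68×10⁻¹⁷) N.
|a| = |F|/m = 8.074×10⁻¹⁷/1.673×10⁻²⁷ ≈ 4.83×10¹⁰ m/s².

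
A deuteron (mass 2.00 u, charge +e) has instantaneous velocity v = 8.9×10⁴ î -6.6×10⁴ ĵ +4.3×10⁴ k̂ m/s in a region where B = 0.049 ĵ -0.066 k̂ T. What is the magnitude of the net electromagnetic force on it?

|F| ≈ 1.23×10⁻¹⁵ N

v×B = (2250, 5870, 4360) N/C.
F = q v×B = (1.602×10⁻¹⁹ C)·(2250, 5870, 4360) = (3.60×10⁻¹⁶, 9.41×10⁻¹⁶, 6.99×10⁻¹⁶) N.
|F| = 1.23×10⁻¹⁵ N.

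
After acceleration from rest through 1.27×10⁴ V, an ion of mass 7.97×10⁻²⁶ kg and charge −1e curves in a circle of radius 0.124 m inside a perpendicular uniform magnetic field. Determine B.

B ≈ 0.907 T

v = √(2|q|V/m) = √(2·1.602×10⁻¹⁹·1.27×10⁴/7.97×10⁻²⁶) ≈ 2.260×10⁵ m/s.
B = mv/(|q|r) = (7.97×10⁻²⁶)(2.260×10⁵)/((1.602×10⁻¹⁹)(0.124)) ≈ 0.907 T.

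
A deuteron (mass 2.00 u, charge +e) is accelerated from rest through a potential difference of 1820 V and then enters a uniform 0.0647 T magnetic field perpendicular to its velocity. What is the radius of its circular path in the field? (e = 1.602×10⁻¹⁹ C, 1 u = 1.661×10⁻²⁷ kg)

Acceleration: |q|V = ½mv² ⇒ v = √(2|q|V/m) = √(2·1.602×10⁻¹⁹·1820/3.322×10⁻²⁷) ≈ 4.190×10⁵ m/s.
In the field: r = mv/(|q|B) = (3.322×10⁻²⁷)(4.190×10⁵)/((1.602×10⁻¹⁹)(0.0647)) ≈ 0.134 m.

r ≈ 0.134 m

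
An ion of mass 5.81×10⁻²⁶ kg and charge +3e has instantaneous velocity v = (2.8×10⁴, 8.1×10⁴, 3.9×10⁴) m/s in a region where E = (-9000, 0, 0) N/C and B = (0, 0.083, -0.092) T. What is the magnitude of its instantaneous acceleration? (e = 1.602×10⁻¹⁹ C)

|a| ≈ 1.65×10¹¹ m/s²

v×B = (-1.07×10⁴, 2580, 2320) N/C.
E + v×B = (-1.97×10⁴, 2580, 2320) N/C.
F = q(E + v×B) = (4.806×10⁻¹⁹ C)·(-1.97×10⁴, 2580, 2320) = (-9.46×10⁻¹⁵, 1.24×10⁻¹⁵, 1.12×10⁻¹⁵) N.
|a| = |F|/m = 9.608×10⁻¹⁵/5.81×10⁻²⁶ ≈ 1.65×10¹¹ m/s².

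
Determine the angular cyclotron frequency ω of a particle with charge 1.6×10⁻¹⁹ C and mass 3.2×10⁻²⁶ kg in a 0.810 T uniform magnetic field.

ω ≈ 4.05×10⁶ rad/s

ω = |q|B/m.
ω = (1.6×10⁻¹⁹)(0.810)/3.2×10⁻²⁶ ≈ 4.05×10⁶ rad/s.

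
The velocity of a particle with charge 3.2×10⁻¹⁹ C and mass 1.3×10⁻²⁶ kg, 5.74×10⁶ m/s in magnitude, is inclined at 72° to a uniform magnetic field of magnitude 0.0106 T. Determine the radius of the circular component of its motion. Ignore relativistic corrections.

r ≈ 20.9 m

v⊥ = v sinθ = 5.74×10⁶·sin72° ≈ 5.459×10⁶ m/s.
r = m v⊥/(|q|B) = (1.3×10⁻²⁶)(5.459×10⁶)/((3.2×10⁻¹⁹)(0.0106)) ≈ 20.9 m.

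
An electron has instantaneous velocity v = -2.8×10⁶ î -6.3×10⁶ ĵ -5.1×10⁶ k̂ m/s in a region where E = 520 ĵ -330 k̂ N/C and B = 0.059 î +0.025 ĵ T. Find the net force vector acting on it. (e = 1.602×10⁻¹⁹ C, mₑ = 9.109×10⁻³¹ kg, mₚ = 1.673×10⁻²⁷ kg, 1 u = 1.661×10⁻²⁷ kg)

v×B = (1.28×10⁵, -3.01×10⁵, 3.02×10⁵) N/C.
E + v×B = (1.28×10⁵, -3.00×10⁵, 3.01×10⁵) N/C.
F = q(E + v×B) = (−1.602×10⁻¹⁹ C)·(1.28×10⁵, -3.00×10⁵, 3.01×10⁵) = (-2.04×10⁻¹⁴, 4.81×10⁻¹⁴, -4.83×10⁻¹⁴) N.

F ≈ (-2.04×10⁻¹⁴, 4.81×10⁻¹⁴, -4.83×10⁻¹⁴) N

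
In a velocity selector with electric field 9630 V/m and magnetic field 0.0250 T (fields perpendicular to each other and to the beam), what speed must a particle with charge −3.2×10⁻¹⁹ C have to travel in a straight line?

v = 3.85×10⁵ m/s

Straight-line motion ⇒ electric and magnetic forces cancel, so E = vB.
v = E/B = 9630/0.0250 = 3.85×10⁵ m/s.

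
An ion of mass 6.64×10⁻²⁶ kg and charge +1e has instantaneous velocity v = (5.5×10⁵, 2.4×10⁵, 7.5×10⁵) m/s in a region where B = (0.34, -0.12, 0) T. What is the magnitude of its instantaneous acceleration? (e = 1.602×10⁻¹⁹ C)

|a| ≈ 7.43×10¹¹ m/s²

v×B = (9.00×10⁴, 2.55×10⁵, -1.48×10⁵) N/C.
F = q v×B = (1.602×10⁻¹⁹ C)·(9.00×10⁴, 2.55×10⁵, -1.48×10⁵) = (1.44×10⁻¹⁴, 4.09×10⁻¹⁴, -2.36×10⁻¹⁴) N.
|a| = |F|/m = 4.935×10⁻¹⁴/6.64×10⁻²⁶ ≈ 7.43×10¹¹ m/s².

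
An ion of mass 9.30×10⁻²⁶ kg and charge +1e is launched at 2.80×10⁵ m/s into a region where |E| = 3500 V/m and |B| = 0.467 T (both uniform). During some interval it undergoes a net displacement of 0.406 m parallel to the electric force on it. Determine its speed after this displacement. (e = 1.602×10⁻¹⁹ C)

v_f ≈ 2.89×10⁵ m/s

B does no work; ΔKE = |q|E d.
½mv_f² = ½mv₀² + |q|Ed = ½(9.30×10⁻²⁶)(2.80×10⁵)² + (1.602×10⁻¹⁹)(3500)(0.406) ≈ 3.646×10⁻¹⁵ J + 2.276×10⁻¹⁶ J ≈ 3.873×10⁻¹⁵ J.
v_f = √(2·3.873×10⁻¹⁵/9.30×10⁻²⁶) ≈ 2.89×10⁵ m/s.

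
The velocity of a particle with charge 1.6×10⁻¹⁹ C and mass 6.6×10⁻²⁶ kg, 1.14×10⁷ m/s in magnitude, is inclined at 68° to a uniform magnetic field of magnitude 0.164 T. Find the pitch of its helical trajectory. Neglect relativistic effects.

v∥ = v cosθ = 1.14×10⁷·cos68° ≈ 4.271×10⁶ m/s.
T = 2πm/(|q|B) = 2π(6.6×10⁻²⁶)/((1.6×10⁻¹⁹)(0.164)) ≈ 1.580×10⁻⁵ s.
pitch = v∥ T = (4.271×10⁶)(1.580×10⁻⁵) ≈ 67.5 m.

p ≈ 67.5 m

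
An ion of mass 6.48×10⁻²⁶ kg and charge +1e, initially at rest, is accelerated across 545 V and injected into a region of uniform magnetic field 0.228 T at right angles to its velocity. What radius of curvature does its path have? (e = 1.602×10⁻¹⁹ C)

r ≈ 0.0921 m

Acceleration: |q|V = ½mv² ⇒ v = √(2|q|V/m) = √(2·1.602×10⁻¹⁹·545/6.48×10⁻²⁶) ≈ 5.191×10⁴ m/s.
In the field: r = mv/(|q|B) = (6.48×10⁻²⁶)(5.191×10⁴)/((1.602×10⁻¹⁹)(0.228)) ≈ 0.0921 m.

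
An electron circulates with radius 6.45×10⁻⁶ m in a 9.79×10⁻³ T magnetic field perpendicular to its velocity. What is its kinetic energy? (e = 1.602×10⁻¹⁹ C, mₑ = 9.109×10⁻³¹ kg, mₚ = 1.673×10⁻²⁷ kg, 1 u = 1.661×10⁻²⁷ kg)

v = |q|Br/m, then KE = ½mv² = (qBr)²/(2m).
v = (1.602×10⁻¹⁹)(9.79×10⁻³)(6.45×10⁻⁶)/9.109×10⁻³¹ ≈ 1.111×10⁴ m/s.
KE = ½(9.109×10⁻³¹)(1.111×10⁴)² ≈ 5.62×10⁻²³ J = 3.51×10⁻⁴ eV.

KE ≈ 3.51×10⁻⁴ eV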